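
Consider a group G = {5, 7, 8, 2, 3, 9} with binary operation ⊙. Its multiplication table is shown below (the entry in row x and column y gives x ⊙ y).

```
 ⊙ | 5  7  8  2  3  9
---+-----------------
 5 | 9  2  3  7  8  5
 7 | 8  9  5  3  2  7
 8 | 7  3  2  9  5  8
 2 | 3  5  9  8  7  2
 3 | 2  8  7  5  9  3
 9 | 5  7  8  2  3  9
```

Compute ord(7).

The identity element is 9 (its row matches the header).
7^1 = 7
7^2 = 7 ⊙ 7 = 9
The first power of 7 equal to the identity is 7^2, so ord(7) = 2.

2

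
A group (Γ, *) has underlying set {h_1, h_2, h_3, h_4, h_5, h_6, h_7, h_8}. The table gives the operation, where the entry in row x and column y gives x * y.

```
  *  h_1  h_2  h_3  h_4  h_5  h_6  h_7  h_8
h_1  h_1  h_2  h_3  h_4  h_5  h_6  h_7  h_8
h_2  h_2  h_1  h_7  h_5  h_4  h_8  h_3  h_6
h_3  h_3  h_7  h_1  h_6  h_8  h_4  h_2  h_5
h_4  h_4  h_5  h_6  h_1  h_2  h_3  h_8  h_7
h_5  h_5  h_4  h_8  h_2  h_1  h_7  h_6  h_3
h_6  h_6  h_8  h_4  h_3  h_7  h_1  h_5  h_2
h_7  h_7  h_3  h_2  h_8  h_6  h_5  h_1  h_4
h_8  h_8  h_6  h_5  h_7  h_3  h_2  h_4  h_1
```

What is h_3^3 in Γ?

h_3^1 = h_3
h_3^2 = h_3 * h_3 = h_1
h_3^3 = h_1 * h_3 = h_3

h_3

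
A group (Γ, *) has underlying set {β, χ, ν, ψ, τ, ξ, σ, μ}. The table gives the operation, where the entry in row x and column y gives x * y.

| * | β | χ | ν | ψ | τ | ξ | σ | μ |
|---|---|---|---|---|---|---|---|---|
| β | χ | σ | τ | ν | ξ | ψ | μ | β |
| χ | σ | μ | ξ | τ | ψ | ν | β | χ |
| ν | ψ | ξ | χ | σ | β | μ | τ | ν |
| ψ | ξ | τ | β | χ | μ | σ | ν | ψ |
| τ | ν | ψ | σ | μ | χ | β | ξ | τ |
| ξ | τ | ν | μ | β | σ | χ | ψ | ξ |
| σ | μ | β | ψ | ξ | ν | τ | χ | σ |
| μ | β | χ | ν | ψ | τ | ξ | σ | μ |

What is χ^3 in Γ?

χ^1 = χ
χ^2 = χ * χ = μ
χ^3 = μ * χ = χ

χ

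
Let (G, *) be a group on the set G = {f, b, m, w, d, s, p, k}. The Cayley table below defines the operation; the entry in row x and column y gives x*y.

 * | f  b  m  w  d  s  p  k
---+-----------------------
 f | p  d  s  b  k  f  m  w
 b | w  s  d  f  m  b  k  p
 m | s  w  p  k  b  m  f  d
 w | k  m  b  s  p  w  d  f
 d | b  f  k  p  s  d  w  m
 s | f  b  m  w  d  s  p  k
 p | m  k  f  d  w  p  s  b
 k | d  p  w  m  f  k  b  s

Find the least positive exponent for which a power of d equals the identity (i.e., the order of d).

The identity element is s (its row matches the header).
d^1 = d
d^2 = d*d = s
The first power of d equal to the identity is d^2, so ord(d) = 2.

2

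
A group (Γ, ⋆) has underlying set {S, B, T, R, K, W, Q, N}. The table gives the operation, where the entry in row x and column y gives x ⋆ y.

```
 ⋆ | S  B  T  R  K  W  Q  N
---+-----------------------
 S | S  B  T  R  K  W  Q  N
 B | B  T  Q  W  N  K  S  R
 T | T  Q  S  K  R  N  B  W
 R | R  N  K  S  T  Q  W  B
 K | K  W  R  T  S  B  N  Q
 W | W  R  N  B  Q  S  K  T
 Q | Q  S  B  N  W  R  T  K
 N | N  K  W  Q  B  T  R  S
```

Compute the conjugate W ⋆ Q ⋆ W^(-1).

The identity is S. In row W, the entry S sits in column W, so W^(-1) = W.
W ⋆ Q = K
K ⋆ W = B

B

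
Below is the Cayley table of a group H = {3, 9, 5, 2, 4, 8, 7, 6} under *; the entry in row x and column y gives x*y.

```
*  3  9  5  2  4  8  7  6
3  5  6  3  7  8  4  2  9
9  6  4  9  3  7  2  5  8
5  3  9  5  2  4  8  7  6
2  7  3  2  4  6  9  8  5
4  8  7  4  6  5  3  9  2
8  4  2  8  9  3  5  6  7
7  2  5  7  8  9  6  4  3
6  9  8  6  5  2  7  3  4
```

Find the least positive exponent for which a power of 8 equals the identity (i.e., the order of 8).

The identity element is 5 (its row matches the header).
8^1 = 8
8^2 = 8*8 = 5
The first power of 8 equal to the identity is 8^2, so ord(8) = 2.

2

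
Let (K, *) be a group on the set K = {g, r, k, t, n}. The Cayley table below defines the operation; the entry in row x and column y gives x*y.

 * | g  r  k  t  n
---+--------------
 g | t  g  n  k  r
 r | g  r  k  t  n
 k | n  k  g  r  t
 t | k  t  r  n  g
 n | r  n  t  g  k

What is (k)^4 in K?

t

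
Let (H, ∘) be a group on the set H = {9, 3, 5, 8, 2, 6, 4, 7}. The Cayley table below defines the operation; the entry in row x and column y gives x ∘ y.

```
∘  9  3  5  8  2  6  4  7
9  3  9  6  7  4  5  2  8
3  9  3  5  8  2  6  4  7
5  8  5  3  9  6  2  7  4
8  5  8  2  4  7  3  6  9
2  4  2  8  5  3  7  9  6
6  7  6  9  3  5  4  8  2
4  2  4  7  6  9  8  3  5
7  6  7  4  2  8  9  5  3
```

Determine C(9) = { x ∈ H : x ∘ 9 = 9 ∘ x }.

{2, 3, 4, 9}

Compare row 9 with column 9 entry by entry.
2 ∘ 9 = 4 = 9 ∘ 2, so 2 commutes with 9.
8 ∘ 9 = 5 but 9 ∘ 8 = 7, so 8 does not.
Collecting the elements that commute with 9: C(9) = {2, 3, 4, 9}.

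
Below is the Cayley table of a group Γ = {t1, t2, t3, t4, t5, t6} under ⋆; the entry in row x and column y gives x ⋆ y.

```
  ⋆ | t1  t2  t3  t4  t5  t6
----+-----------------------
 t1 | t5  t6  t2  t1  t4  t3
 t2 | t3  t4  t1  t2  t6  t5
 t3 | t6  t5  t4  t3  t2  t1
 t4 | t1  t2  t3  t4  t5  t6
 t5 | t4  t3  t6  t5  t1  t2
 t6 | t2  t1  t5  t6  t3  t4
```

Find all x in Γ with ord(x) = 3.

{t1, t5}

Identity is t4. Compute the order of each non-identity element by repeated multiplication:
  t1: t1 → t5 → t4  (order 3)
  t2: t2 → t4  (order 2)
  t3: t3 → t4  (order 2)
  t5: t5 → t1 → t4  (order 3)
  t6: t6 → t4  (order 2)
Elements of order 3: {t1, t5}.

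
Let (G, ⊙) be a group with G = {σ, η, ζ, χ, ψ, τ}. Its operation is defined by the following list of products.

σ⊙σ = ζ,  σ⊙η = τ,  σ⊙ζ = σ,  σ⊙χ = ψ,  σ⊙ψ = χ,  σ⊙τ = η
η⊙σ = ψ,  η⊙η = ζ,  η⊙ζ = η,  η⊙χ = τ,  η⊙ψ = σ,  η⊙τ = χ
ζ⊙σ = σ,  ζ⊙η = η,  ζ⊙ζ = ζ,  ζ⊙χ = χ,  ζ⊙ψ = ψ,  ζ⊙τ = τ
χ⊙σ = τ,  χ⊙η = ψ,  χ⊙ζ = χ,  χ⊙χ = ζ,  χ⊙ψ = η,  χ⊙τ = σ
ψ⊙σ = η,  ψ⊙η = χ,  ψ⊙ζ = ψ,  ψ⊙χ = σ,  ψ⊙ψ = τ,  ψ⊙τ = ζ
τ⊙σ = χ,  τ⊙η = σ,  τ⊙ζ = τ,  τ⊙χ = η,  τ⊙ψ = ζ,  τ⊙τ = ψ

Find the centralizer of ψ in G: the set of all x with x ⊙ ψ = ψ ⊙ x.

{ζ, τ, ψ}

Compare row ψ with column ψ entry by entry.
τ ⊙ ψ = ζ = ψ ⊙ τ, so τ commutes with ψ.
χ ⊙ ψ = η but ψ ⊙ χ = σ, so χ does not.
Collecting the elements that commute with ψ: C(ψ) = {ζ, τ, ψ}.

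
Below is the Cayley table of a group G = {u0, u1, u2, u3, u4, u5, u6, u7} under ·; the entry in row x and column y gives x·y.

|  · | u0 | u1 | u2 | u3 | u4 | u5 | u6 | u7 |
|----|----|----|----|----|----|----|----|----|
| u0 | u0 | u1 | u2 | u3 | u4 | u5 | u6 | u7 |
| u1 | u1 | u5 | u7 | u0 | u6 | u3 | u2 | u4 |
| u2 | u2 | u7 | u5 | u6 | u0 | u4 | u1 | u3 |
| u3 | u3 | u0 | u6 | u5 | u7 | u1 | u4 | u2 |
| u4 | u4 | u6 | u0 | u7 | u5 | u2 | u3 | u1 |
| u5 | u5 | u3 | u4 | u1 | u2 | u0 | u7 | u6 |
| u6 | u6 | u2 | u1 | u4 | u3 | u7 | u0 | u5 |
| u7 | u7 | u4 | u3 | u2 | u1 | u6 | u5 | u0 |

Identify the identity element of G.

u0

The identity e satisfies e·x = x for all x, so its row in the table reproduces the column headers.
Row u0 reads: u0, u1, u2, u3, u4, u5, u6, u7 — exactly the header order. So u0 is the identity.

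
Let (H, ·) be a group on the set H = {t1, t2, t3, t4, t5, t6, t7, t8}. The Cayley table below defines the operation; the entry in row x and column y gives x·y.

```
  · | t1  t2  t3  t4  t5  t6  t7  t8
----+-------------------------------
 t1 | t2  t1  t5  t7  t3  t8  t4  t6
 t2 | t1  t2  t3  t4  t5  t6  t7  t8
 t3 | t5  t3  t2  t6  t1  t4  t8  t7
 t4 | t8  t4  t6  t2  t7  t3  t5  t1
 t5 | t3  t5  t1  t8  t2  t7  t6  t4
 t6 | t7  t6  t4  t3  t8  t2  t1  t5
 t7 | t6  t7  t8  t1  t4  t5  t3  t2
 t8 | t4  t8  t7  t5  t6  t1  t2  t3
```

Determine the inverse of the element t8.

t7

First locate the identity: row t2 matches the header, so t2 is the identity.
Scan row t8 for t2: t8·t7 = t2. Hence t8^(-1) = t7.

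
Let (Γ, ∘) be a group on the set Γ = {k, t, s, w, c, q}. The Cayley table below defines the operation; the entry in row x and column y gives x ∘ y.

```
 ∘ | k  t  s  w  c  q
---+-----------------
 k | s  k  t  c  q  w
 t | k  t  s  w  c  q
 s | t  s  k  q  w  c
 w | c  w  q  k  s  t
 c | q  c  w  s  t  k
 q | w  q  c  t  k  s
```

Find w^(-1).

q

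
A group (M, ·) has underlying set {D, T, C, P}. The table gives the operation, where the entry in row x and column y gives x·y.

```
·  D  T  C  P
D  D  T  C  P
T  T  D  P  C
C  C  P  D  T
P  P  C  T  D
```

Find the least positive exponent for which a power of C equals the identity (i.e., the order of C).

The identity element is D (its row matches the header).
C^1 = C
C^2 = C·C = D
The first power of C equal to the identity is C^2, so ord(C) = 2.

2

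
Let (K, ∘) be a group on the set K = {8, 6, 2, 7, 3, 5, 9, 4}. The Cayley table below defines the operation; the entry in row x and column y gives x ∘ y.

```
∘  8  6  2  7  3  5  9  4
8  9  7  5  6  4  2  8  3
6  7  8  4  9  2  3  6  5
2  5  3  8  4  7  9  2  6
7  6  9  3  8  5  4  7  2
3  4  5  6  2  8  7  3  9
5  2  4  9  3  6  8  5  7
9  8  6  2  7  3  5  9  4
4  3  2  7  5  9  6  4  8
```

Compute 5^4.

9

5^1 = 5
5^2 = 5 ∘ 5 = 8
5^3 = 8 ∘ 5 = 2
5^4 = 2 ∘ 5 = 9
(Structurally, K here is isomorphic to the quaternion group Q_8.)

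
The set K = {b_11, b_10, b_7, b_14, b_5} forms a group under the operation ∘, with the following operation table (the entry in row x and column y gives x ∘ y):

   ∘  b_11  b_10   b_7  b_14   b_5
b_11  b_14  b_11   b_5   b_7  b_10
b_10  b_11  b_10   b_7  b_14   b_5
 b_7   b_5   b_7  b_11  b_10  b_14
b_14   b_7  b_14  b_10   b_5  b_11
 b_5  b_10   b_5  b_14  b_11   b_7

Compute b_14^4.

b_14^1 = b_14
b_14^2 = b_14 ∘ b_14 = b_5
b_14^3 = b_5 ∘ b_14 = b_11
b_14^4 = b_11 ∘ b_14 = b_7

b_7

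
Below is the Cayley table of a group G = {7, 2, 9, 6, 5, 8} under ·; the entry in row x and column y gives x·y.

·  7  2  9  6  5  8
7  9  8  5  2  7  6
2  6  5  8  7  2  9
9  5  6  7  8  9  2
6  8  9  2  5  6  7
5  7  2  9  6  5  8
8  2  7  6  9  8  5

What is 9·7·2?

9·7 = 5
5·2 = 2

2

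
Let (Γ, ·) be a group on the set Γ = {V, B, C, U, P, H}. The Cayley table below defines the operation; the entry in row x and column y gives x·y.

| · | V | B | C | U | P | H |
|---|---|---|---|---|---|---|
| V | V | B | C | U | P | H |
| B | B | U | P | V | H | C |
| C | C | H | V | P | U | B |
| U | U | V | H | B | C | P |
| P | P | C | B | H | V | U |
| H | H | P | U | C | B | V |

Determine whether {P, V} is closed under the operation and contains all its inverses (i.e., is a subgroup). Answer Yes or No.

{P, V} contains the identity V.
Checking products: every product of two elements of {P, V} (read from the table) lies in {P, V}, so the set is closed.
In a finite group, a nonempty closed subset is a subgroup. So {P, V} ≤ Γ.

Yes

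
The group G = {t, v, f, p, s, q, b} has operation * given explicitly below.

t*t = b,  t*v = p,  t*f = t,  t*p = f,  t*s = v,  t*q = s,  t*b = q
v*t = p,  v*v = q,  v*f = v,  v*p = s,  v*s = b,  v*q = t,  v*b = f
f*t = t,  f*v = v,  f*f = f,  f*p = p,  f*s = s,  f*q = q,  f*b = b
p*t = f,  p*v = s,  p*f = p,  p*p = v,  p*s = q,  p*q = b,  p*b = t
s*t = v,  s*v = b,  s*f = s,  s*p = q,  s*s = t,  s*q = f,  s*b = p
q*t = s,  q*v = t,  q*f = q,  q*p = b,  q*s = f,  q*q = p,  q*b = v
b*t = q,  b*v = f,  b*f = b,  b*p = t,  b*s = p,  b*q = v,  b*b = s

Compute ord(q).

7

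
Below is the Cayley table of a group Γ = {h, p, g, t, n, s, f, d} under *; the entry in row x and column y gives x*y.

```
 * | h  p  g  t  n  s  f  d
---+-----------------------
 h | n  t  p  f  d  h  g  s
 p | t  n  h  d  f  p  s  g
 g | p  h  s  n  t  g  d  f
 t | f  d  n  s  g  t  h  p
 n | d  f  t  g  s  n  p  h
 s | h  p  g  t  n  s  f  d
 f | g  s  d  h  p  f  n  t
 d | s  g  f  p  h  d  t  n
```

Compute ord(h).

The identity element is s (its row matches the header).
h^1 = h
h^2 = h*h = n
h^3 = n*h = d
h^4 = d*h = s
The first power of h equal to the identity is h^4, so ord(h) = 4.

4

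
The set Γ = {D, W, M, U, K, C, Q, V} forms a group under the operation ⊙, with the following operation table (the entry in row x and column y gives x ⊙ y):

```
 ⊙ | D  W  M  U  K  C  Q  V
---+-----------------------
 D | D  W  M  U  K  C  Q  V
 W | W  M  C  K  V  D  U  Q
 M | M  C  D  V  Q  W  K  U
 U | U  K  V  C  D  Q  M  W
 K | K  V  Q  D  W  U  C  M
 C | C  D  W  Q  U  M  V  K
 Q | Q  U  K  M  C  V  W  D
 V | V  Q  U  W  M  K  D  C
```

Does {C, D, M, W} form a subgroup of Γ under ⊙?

{C, D, M, W} contains the identity D.
Checking products: every product of two elements of {C, D, M, W} (read from the table) lies in {C, D, M, W}, so the set is closed.
In a finite group, a nonempty closed subset is a subgroup. So {C, D, M, W} ≤ Γ.

Yes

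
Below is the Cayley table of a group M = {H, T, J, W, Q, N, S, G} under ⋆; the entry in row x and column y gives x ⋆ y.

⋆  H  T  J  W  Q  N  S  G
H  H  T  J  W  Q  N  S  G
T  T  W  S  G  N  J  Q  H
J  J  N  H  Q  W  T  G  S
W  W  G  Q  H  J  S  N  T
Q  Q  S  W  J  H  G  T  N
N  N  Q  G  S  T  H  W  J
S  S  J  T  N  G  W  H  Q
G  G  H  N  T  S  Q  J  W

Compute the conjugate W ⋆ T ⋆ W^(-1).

T

The identity is H. In row W, the entry H sits in column W, so W^(-1) = W.
W ⋆ T = G
G ⋆ W = T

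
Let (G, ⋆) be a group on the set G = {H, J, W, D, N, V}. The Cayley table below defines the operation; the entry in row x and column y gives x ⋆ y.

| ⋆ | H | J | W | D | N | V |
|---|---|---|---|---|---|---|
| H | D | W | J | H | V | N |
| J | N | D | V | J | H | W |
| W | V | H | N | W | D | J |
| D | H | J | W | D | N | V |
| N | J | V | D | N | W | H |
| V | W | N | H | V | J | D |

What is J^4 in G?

J^1 = J
J^2 = J ⋆ J = D
J^3 = D ⋆ J = J
J^4 = J ⋆ J = D

D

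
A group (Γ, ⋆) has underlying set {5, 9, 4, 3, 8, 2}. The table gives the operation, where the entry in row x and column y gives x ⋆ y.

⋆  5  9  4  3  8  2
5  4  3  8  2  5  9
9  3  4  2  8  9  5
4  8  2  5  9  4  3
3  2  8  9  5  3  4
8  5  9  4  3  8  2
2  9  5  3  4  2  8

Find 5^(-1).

First locate the identity: row 8 matches the header, so 8 is the identity.
Scan row 5 for 8: 5 ⋆ 4 = 8. Hence 5^(-1) = 4.

4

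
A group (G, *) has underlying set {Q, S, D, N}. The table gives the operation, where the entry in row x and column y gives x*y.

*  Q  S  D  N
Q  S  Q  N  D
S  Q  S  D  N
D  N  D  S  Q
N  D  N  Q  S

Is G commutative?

Check whether the table is symmetric across its main diagonal.
Every entry (row x, col y) equals the entry (row y, col x), so G is abelian.

Yes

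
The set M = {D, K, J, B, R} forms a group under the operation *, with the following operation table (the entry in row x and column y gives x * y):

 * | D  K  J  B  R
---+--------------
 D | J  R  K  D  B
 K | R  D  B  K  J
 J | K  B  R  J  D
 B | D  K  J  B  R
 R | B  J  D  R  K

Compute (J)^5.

J^1 = J
J^2 = J * J = R
J^3 = R * J = D
J^4 = D * J = K
J^5 = K * J = B

B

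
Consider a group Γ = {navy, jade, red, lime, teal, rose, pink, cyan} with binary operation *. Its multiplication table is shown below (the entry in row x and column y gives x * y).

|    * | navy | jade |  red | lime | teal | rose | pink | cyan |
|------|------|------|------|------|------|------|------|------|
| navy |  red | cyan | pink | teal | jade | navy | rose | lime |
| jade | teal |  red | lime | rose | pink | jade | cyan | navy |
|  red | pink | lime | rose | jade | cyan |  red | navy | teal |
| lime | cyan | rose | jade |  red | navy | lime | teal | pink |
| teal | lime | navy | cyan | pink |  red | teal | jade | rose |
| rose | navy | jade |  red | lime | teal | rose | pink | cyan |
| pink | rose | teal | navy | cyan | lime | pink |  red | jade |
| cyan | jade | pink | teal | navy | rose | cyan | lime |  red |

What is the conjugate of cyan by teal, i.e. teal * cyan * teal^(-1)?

cyan

The identity is rose. In row teal, the entry rose sits in column cyan, so teal^(-1) = cyan.
teal * cyan = rose
rose * cyan = cyan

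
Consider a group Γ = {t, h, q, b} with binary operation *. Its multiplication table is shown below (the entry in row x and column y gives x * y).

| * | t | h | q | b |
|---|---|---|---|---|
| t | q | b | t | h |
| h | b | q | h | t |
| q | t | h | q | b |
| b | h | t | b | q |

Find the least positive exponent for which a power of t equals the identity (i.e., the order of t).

2

The identity element is q (its row matches the header).
t^1 = t
t^2 = t * t = q
The first power of t equal to the identity is t^2, so ord(t) = 2.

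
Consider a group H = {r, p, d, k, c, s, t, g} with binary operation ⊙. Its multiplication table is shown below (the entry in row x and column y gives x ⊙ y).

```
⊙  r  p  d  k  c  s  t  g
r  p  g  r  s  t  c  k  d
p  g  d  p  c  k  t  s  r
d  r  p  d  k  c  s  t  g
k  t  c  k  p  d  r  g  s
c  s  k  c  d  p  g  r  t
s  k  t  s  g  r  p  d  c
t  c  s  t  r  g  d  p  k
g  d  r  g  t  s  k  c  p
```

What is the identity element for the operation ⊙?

The identity e satisfies e ⊙ x = x for all x, so its row in the table reproduces the column headers.
Row d reads: r, p, d, k, c, s, t, g — exactly the header order. So d is the identity.

d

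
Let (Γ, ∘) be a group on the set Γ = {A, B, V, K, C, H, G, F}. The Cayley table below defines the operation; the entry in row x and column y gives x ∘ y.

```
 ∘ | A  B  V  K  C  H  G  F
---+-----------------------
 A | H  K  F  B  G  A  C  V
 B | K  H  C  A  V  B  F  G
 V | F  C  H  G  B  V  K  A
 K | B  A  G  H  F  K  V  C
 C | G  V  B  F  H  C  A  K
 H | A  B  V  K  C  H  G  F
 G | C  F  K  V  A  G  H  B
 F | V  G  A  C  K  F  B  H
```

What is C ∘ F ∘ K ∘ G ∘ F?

B

C ∘ F = K
K ∘ K = H
H ∘ G = G
G ∘ F = B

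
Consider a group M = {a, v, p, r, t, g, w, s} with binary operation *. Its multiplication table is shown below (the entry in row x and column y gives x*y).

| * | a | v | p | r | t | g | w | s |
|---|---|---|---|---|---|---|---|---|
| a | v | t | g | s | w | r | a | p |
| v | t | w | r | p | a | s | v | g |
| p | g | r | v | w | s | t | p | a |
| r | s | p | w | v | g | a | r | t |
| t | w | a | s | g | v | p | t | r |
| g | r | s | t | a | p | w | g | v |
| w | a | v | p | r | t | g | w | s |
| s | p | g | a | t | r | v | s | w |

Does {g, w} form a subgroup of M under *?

{g, w} contains the identity w.
Checking products: every product of two elements of {g, w} (read from the table) lies in {g, w}, so the set is closed.
In a finite group, a nonempty closed subset is a subgroup. So {g, w} ≤ M.

Yes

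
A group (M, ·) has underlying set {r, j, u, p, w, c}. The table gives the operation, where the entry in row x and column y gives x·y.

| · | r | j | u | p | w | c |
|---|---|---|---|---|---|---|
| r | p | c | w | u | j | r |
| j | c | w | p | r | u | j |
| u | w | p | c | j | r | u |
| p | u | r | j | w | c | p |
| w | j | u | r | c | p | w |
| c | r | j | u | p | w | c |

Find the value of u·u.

c

Read row u, column u: u·u = c.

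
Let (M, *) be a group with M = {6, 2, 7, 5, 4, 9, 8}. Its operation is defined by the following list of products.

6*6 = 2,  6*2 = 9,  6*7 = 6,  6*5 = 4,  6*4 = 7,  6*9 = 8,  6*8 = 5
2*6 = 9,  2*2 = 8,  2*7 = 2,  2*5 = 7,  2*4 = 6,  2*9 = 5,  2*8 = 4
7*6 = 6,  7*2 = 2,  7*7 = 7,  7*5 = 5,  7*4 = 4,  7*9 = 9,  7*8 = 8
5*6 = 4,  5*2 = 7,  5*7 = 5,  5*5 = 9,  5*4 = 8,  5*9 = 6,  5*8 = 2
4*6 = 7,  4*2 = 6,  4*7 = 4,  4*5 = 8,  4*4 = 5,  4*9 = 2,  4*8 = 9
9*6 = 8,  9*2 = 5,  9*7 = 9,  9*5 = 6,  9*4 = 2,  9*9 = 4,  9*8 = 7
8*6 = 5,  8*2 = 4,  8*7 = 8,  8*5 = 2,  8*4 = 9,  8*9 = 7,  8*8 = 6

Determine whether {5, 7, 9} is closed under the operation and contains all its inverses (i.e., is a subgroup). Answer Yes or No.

No

9 * 9 = 4, which is not in {5, 7, 9}.
The subset is not closed under *, so it is not a subgroup.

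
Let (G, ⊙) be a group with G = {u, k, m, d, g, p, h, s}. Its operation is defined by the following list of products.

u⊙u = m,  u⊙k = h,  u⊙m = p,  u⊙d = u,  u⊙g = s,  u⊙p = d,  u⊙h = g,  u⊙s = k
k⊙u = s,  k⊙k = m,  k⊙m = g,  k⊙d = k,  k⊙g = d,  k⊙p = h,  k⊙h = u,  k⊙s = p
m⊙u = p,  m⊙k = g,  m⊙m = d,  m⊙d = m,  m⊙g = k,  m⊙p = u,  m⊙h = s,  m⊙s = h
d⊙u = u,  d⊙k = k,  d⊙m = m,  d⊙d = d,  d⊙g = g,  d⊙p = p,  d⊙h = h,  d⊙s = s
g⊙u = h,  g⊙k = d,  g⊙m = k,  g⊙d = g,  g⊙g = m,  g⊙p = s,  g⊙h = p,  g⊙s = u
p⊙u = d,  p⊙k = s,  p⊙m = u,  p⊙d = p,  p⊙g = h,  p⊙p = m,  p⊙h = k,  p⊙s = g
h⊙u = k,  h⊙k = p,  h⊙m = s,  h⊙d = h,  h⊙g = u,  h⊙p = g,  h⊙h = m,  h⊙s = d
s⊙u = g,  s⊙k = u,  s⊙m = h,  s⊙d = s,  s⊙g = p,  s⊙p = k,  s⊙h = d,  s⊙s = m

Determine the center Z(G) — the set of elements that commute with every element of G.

{d, m}

An element z is central iff its row equals its column in the table.
For k: k ⊙ p = h ≠ s = p ⊙ k, so k ∉ Z.
Checking each element this way leaves Z(G) = {d, m}.
(Structurally, G here is isomorphic to the quaternion group Q_8.)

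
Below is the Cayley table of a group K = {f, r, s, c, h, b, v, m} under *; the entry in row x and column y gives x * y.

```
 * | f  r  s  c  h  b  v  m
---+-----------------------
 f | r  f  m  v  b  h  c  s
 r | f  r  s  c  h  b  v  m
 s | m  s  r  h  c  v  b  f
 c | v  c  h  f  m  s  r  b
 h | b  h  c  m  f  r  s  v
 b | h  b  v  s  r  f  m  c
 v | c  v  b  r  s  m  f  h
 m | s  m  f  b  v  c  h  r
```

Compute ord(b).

4

The identity element is r (its row matches the header).
b^1 = b
b^2 = b * b = f
b^3 = f * b = h
b^4 = h * b = r
The first power of b equal to the identity is b^4, so ord(b) = 4.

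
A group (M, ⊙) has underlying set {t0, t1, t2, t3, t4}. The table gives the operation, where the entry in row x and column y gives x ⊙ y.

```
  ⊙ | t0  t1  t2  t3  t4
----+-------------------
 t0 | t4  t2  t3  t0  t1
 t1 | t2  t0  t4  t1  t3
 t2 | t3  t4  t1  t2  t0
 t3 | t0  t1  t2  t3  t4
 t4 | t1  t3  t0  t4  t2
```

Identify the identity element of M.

t3

The identity e satisfies e ⊙ x = x for all x, so its row in the table reproduces the column headers.
Row t3 reads: t0, t1, t2, t3, t4 — exactly the header order. So t3 is the identity.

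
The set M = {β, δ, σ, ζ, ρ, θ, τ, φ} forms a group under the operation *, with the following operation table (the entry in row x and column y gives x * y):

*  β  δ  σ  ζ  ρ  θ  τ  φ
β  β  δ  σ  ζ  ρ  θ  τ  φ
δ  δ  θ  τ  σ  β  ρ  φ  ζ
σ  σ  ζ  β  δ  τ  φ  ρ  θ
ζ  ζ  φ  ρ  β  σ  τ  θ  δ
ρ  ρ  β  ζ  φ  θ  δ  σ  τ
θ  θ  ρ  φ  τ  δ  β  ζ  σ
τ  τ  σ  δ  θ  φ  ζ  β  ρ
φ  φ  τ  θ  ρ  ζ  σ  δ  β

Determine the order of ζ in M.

The identity element is β (its row matches the header).
ζ^1 = ζ
ζ^2 = ζ * ζ = β
The first power of ζ equal to the identity is ζ^2, so ord(ζ) = 2.

2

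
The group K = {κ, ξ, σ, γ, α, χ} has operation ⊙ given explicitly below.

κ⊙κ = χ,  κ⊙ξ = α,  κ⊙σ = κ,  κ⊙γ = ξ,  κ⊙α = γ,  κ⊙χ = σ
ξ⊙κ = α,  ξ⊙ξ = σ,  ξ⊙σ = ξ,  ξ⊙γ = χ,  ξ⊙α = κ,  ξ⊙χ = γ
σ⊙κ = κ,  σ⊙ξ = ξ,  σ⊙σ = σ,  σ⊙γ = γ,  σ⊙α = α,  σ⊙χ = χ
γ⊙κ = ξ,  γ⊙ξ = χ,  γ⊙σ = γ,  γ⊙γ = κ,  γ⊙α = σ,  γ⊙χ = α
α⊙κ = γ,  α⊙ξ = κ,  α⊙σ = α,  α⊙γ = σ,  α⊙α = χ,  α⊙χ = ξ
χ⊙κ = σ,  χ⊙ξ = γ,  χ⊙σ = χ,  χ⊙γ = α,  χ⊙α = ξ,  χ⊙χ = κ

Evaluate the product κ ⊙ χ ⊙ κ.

κ ⊙ χ = σ
σ ⊙ κ = κ

κ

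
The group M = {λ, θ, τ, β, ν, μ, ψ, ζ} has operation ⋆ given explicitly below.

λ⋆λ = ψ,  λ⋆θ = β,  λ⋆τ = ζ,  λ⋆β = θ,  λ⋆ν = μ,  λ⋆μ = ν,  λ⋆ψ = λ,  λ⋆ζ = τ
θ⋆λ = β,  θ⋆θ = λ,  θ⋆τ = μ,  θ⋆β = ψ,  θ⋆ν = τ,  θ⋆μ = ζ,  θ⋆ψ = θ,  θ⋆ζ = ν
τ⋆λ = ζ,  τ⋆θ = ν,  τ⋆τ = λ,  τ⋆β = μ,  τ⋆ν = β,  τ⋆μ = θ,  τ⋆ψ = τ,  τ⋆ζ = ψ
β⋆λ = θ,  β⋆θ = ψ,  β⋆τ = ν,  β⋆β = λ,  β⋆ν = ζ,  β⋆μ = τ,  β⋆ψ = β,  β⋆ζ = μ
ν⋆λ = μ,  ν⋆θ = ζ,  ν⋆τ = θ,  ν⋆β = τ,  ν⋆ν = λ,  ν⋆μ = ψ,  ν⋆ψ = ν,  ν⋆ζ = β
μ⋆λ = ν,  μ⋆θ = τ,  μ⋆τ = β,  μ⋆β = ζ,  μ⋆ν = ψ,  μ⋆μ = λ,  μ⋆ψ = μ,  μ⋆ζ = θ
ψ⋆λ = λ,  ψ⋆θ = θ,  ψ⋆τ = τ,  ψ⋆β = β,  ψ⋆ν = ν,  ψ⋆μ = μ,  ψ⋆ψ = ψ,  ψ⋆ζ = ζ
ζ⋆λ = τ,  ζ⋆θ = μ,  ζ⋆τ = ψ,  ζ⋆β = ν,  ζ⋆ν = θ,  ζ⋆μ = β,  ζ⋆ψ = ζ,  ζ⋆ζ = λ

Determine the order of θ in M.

The identity element is ψ (its row matches the header).
θ^1 = θ
θ^2 = θ ⋆ θ = λ
θ^3 = λ ⋆ θ = β
θ^4 = β ⋆ θ = ψ
The first power of θ equal to the identity is θ^4, so ord(θ) = 4.

4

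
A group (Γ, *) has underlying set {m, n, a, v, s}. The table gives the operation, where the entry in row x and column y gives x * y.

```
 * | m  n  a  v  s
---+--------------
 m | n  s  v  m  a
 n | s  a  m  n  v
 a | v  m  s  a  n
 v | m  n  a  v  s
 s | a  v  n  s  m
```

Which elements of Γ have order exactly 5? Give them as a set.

Identity is v. Compute the order of each non-identity element by repeated multiplication:
  m: m → n → s → a → v  (order 5)
  n: n → a → m → s → v  (order 5)
  a: a → s → n → m → v  (order 5)
  s: s → m → a → n → v  (order 5)
Elements of order 5: {a, m, n, s}.

{a, m, n, s}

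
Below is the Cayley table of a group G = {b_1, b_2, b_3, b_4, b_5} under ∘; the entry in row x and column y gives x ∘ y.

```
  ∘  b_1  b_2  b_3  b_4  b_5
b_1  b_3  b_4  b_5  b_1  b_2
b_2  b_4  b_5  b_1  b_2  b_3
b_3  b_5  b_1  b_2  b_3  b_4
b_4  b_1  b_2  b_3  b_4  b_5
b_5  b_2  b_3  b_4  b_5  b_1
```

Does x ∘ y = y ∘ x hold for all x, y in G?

Check whether the table is symmetric across its main diagonal.
Every entry (row x, col y) equals the entry (row y, col x), so G is abelian.

Yes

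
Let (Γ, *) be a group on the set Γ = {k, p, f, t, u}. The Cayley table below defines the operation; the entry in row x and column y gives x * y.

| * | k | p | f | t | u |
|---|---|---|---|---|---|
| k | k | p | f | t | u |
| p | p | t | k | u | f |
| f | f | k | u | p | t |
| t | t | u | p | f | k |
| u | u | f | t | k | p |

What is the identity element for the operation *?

The identity e satisfies e * x = x for all x, so its row in the table reproduces the column headers.
Row k reads: k, p, f, t, u — exactly the header order. So k is the identity.

k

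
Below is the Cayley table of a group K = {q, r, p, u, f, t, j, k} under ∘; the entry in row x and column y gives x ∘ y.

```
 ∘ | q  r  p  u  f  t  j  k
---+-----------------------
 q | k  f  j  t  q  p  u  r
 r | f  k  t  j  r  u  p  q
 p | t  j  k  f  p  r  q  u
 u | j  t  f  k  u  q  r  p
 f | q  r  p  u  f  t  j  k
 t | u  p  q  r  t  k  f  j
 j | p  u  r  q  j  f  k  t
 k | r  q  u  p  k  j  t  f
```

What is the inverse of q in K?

First locate the identity: row f matches the header, so f is the identity.
Scan row q for f: q ∘ r = f. Hence q^(-1) = r.

r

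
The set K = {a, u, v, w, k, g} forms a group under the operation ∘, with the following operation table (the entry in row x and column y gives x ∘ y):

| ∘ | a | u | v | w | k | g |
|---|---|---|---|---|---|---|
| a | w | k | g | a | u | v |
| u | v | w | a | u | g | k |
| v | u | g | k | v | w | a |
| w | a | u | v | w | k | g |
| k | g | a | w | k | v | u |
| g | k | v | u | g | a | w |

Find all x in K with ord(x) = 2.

{a, g, u}

Identity is w. Compute the order of each non-identity element by repeated multiplication:
  a: a → w  (order 2)
  u: u → w  (order 2)
  v: v → k → w  (order 3)
  k: k → v → w  (order 3)
  g: g → w  (order 2)
Elements of order 2: {a, g, u}.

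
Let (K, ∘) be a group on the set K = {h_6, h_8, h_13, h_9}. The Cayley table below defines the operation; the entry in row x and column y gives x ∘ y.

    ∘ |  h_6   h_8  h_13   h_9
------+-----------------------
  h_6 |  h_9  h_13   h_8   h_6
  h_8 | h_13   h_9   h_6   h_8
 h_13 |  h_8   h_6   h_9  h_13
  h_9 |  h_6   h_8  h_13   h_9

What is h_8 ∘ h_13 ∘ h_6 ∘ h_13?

h_8 ∘ h_13 = h_6
h_6 ∘ h_6 = h_9
h_9 ∘ h_13 = h_13
(Structurally, K here is isomorphic to the Klein four-group V_4.)

h_13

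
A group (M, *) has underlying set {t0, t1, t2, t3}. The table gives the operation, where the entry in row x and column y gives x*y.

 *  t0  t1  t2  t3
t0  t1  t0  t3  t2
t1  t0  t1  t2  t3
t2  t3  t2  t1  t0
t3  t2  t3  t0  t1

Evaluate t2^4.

t2^1 = t2
t2^2 = t2*t2 = t1
t2^3 = t1*t2 = t2
t2^4 = t2*t2 = t1

t1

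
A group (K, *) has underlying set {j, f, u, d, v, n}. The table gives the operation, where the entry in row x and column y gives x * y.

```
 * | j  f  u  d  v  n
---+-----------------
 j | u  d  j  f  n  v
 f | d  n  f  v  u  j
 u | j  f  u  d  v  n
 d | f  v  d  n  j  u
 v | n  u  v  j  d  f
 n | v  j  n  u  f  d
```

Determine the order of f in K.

6

The identity element is u (its row matches the header).
f^1 = f
f^2 = f * f = n
f^3 = n * f = j
f^4 = j * f = d
f^5 = d * f = v
f^6 = v * f = u
The first power of f equal to the identity is f^6, so ord(f) = 6.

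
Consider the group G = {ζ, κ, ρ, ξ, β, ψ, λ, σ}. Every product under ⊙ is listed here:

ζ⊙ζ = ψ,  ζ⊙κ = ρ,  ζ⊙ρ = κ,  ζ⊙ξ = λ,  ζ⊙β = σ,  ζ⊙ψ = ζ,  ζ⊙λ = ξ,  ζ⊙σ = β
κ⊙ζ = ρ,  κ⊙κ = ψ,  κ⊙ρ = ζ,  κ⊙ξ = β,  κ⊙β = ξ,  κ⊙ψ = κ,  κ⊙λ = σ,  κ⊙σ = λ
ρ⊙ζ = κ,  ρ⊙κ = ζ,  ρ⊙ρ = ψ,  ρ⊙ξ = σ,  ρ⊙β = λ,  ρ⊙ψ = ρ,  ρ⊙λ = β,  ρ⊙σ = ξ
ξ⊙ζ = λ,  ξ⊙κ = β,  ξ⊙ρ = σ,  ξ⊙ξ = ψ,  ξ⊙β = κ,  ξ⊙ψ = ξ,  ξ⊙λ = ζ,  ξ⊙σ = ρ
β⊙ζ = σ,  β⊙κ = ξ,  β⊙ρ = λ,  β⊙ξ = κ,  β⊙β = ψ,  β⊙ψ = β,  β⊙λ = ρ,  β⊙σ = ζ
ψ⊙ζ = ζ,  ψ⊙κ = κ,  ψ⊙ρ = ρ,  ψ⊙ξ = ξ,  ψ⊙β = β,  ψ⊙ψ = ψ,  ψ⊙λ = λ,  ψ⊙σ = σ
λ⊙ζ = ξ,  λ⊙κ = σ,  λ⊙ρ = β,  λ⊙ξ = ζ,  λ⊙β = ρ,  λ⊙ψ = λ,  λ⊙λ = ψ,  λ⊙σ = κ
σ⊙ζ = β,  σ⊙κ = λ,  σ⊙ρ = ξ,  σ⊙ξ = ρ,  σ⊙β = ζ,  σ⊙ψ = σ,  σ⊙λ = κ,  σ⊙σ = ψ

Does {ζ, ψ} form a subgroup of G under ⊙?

{ζ, ψ} contains the identity ψ.
Checking products: every product of two elements of {ζ, ψ} (read from the table) lies in {ζ, ψ}, so the set is closed.
In a finite group, a nonempty closed subset is a subgroup. So {ζ, ψ} ≤ G.

Yes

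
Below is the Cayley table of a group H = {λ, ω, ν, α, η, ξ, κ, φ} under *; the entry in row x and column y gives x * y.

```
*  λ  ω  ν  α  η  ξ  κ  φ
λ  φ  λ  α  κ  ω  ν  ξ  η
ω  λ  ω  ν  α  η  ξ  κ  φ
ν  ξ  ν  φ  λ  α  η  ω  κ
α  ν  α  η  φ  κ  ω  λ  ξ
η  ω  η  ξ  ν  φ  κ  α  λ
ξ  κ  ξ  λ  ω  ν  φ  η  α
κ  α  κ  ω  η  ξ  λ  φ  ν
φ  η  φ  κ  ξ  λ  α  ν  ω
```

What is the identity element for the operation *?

ω

The identity e satisfies e * x = x for all x, so its row in the table reproduces the column headers.
Row ω reads: λ, ω, ν, α, η, ξ, κ, φ — exactly the header order. So ω is the identity.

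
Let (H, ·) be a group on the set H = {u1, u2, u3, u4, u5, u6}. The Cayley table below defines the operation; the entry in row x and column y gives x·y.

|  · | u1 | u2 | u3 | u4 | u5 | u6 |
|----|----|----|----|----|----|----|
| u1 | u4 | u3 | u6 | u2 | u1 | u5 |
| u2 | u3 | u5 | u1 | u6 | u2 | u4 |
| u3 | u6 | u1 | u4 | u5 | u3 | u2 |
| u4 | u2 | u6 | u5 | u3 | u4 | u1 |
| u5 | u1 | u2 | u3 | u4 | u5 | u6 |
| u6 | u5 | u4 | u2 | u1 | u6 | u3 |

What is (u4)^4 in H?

u4

u4^1 = u4
u4^2 = u4·u4 = u3
u4^3 = u3·u4 = u5
u4^4 = u5·u4 = u4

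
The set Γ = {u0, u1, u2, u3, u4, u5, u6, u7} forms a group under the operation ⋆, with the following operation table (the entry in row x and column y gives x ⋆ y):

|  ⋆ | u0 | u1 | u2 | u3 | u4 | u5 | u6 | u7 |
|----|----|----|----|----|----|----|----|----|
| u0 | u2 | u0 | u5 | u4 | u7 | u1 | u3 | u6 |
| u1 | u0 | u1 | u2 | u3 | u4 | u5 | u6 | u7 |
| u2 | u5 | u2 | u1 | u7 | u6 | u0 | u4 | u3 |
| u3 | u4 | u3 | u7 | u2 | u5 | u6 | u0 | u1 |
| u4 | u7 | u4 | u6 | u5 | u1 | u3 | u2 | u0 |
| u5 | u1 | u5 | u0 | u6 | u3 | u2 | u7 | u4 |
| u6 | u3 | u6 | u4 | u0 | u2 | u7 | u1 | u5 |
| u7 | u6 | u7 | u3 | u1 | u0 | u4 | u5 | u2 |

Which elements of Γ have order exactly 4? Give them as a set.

{u0, u3, u5, u7}

Identity is u1. Compute the order of each non-identity element by repeated multiplication:
  u0: u0 → u2 → u5 → u1  (order 4)
  u2: u2 → u1  (order 2)
  u3: u3 → u2 → u7 → u1  (order 4)
  u4: u4 → u1  (order 2)
  u5: u5 → u2 → u0 → u1  (order 4)
  u6: u6 → u1  (order 2)
  u7: u7 → u2 → u3 → u1  (order 4)
Elements of order 4: {u0, u3, u5, u7}.
(Structurally, Γ here is isomorphic to Z_2 x Z_4.)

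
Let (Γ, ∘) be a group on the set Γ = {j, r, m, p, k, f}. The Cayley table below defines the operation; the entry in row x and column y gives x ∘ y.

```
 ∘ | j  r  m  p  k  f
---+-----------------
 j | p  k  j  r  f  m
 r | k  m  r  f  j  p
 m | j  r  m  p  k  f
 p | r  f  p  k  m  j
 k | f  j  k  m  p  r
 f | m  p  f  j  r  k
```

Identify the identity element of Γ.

The identity e satisfies e ∘ x = x for all x, so its row in the table reproduces the column headers.
Row m reads: j, r, m, p, k, f — exactly the header order. So m is the identity.

m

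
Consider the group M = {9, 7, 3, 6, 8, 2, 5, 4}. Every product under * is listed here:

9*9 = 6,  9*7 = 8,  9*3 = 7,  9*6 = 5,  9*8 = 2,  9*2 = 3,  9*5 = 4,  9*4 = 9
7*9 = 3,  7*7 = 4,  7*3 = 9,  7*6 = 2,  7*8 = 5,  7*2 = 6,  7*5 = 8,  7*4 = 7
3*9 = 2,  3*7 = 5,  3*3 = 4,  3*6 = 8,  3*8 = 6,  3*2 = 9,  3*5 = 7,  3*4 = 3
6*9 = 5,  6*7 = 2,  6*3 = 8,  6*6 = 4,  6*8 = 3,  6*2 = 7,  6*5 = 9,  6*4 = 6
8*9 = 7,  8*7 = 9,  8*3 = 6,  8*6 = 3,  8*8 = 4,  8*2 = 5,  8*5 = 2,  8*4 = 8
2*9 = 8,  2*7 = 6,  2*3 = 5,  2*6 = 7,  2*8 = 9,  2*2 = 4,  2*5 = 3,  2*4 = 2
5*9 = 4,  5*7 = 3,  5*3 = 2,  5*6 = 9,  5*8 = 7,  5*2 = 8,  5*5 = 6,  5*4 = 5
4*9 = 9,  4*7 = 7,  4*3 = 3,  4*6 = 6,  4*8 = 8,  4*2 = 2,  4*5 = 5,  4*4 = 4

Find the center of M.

{4, 6}

An element z is central iff its row equals its column in the table.
For 9: 9 * 3 = 7 ≠ 2 = 3 * 9, so 9 ∉ Z.
Checking each element this way leaves Z(M) = {4, 6}.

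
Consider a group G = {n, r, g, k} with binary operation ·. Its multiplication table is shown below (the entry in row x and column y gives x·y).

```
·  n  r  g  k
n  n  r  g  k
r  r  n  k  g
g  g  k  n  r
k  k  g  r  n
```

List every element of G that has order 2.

{g, k, r}

Identity is n. Compute the order of each non-identity element by repeated multiplication:
  r: r → n  (order 2)
  g: g → n  (order 2)
  k: k → n  (order 2)
Elements of order 2: {g, k, r}.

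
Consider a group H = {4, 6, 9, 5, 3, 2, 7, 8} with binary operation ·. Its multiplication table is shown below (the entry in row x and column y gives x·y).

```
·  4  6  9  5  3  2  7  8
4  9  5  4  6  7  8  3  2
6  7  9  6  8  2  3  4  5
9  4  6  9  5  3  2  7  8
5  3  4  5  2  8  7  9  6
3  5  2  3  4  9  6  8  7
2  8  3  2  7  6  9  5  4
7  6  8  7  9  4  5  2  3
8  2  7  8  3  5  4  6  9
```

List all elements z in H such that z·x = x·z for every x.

An element z is central iff its row equals its column in the table.
For 3: 3·7 = 8 ≠ 4 = 7·3, so 3 ∉ Z.
Checking each element this way leaves Z(H) = {2, 9}.

{2, 9}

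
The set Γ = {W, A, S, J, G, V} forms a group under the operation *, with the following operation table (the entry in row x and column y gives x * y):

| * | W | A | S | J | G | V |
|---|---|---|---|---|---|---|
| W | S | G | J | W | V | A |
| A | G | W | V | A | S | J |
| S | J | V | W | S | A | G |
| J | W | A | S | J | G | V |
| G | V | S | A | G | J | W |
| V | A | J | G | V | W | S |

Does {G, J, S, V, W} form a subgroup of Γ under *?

No

W * V = A, which is not in {G, J, S, V, W}.
The subset is not closed under *, so it is not a subgroup.
(Structurally, Γ here is isomorphic to the cyclic group Z_6.)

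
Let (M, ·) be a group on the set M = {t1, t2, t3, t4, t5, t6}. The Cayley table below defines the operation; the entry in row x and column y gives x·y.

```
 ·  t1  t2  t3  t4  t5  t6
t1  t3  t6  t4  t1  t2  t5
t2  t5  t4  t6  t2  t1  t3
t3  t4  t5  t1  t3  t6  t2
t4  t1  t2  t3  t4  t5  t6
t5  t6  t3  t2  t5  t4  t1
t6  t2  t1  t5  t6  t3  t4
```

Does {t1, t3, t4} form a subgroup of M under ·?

Yes

{t1, t3, t4} contains the identity t4.
Checking products: every product of two elements of {t1, t3, t4} (read from the table) lies in {t1, t3, t4}, so the set is closed.
In a finite group, a nonempty closed subset is a subgroup. So {t1, t3, t4} ≤ M.
(Structurally, M here is isomorphic to the symmetric group S_3.)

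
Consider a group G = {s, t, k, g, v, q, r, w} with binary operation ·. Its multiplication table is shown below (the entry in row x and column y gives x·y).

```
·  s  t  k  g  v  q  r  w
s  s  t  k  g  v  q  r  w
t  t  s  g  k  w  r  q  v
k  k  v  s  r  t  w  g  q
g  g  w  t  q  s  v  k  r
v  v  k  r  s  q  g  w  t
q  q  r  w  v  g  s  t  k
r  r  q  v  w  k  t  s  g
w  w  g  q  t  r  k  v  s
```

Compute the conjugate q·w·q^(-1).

The identity is s. In row q, the entry s sits in column q, so q^(-1) = q.
q·w = k
k·q = w

w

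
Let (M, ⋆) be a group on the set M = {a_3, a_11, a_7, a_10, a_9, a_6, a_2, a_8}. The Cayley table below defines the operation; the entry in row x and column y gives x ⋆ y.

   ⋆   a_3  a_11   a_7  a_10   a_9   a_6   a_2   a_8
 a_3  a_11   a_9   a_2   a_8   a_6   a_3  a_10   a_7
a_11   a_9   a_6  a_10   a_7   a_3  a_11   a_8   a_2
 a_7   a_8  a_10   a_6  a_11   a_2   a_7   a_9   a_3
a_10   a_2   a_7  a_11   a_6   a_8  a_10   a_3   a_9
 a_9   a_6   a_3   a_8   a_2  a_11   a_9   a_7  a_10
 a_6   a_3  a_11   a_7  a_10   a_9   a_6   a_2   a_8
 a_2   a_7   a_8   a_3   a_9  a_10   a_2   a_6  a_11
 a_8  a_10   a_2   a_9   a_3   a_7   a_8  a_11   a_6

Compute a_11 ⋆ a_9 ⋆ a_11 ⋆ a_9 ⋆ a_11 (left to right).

a_6

a_11 ⋆ a_9 = a_3
a_3 ⋆ a_11 = a_9
a_9 ⋆ a_9 = a_11
a_11 ⋆ a_11 = a_6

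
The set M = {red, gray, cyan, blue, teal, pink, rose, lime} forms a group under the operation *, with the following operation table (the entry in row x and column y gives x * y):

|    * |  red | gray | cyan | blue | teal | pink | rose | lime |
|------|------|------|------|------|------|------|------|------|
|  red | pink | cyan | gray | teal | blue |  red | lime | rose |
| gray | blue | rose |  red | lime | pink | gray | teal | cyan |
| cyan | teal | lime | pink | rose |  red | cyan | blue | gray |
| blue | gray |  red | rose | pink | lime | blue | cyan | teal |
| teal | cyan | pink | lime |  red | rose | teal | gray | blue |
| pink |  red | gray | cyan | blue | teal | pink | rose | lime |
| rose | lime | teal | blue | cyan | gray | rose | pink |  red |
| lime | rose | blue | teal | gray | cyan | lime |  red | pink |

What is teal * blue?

Read row teal, column blue: teal * blue = red.

red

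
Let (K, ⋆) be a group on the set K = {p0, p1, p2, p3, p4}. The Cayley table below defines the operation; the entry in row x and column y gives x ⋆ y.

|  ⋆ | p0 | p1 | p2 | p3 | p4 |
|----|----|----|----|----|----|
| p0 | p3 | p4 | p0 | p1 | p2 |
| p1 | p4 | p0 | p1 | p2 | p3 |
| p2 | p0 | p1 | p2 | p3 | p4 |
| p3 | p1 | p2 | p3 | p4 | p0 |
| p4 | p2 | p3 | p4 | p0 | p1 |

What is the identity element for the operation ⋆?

The identity e satisfies e ⋆ x = x for all x, so its row in the table reproduces the column headers.
Row p2 reads: p0, p1, p2, p3, p4 — exactly the header order. So p2 is the identity.

p2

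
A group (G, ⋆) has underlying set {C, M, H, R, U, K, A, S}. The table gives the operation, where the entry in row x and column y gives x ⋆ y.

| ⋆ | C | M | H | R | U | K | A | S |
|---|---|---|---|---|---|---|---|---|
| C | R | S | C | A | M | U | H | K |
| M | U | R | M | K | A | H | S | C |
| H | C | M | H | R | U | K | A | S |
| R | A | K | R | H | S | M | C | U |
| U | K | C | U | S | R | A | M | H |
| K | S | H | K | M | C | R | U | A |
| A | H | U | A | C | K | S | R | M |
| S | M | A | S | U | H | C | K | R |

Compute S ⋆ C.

M

Read row S, column C: S ⋆ C = M.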